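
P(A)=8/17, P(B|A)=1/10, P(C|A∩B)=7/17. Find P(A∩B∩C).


P(A∩B∩C) = P(A) * P(B|A) * P(C|A∩B)
= 8/17 * 1/10 * 7/17
= 4/85 * 7/17 = 28/1445

28/1445


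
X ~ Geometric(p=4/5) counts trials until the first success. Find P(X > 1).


P(X > 1) = P(first 1 trials all fail) = (1-p)^1 = (1/5)^1 = 1/5

1/5


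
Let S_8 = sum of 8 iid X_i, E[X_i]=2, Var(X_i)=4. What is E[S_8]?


E[S_n] = n*E[X_1] = 8*2 = 16

16


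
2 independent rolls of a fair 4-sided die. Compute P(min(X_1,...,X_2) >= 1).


P(min >= 1) = P(all X_i >= 1) = (P(X_1 >= 1))^2
= (4/4)^2 = 1^2 = 1

1


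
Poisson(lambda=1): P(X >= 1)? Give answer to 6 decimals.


P(X>=1) = 1 - P(X<=0) = 1 - (e^(-1)*1^0/0!)
≈ 1 - 0.3678794412 = 0.6321205588
≈ 0.632121

0.632121


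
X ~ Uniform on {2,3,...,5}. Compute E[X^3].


E[X^3] = (1/4) * sum(x^3 for x=2..5)
= 224/4 = 56

56


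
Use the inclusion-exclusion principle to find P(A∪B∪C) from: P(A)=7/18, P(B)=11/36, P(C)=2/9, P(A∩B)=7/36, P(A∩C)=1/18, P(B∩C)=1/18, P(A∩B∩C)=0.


P(A∪B∪C) = P(A)+P(B)+P(C) - P(AB)-P(AC)-P(BC) + P(ABC)
= 7/18+11/36+2/9 - 7/36-1/18-1/18 + 0
= 11/18

11/18


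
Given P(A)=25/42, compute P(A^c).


P(A') = 1 - P(A) = 1 - 25/42 = 17/42

17/42


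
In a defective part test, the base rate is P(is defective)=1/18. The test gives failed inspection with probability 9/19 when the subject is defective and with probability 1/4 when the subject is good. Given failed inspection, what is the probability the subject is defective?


P(A) = P(A|B)P(B) + P(A|B')P(B') = 9/19*1/18 + 1/4*17/18 = 359/1368
P(B|A) = P(A|B)P(B)/P(A) = (1/38)/(359/1368) = 36/359

36/359


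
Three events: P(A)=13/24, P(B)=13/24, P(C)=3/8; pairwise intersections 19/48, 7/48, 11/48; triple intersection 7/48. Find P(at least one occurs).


P(A∪B∪C) = P(A)+P(B)+P(C) - P(AB)-P(AC)-P(BC) + P(ABC)
= 13/24+13/24+3/8 - 19/48-7/48-11/48 + 7/48
= 5/6

5/6


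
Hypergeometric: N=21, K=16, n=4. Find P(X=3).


P(X=3) = C(16,3)*C(5,1) / C(21,4)
= 560*5 / 5985
= 2800/5985 = 80/171

80/171


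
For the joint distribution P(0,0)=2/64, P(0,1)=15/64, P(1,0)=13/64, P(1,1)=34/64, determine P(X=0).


P(X=0) = P(0,0)+P(0,1) = 2/64 + 15/64 = 17/64

17/64


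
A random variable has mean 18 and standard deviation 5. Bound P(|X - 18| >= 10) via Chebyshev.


k = 10/5 = 2
Chebyshev: P(|X-mu| >= k*sigma) <= 1/k^2 = 1/2^2 = 1/4

1/4


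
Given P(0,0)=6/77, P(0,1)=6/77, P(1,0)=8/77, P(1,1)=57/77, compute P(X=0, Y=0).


Read from table: P(X=0, Y=0) = 6/77

6/77


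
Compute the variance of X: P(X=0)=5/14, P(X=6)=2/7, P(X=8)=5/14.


E[X] = 32/7, E[X^2] = 232/7
Var(X) = E[X^2] - (E[X])^2 = 232/7 - (32/7)^2 = 600/49

600/49


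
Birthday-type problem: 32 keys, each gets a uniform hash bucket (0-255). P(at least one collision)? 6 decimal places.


P(all different) = prod((256-i)/256 for i=0..31) = 0.132357
P(at least one match) = 1 - 0.132357 = 0.867643

0.867643


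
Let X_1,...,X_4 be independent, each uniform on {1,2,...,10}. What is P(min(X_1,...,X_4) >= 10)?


P(min >= 10) = P(all X_i >= 10) = (P(X_1 >= 10))^4
= (1/10)^4 = 1/10000

1/10000


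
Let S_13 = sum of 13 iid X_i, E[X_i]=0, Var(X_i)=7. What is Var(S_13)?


By independence, Var(S_n) = n*Var(X_1) = 13*7 = 91

91


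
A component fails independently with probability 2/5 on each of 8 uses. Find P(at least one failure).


P(at least one) = 1 - P(none)
P(none) = (1 - 2/5)^8 = (3/5)^8 = 6561/390625
P(at least one) = 1 - 6561/390625 = 384064/390625

384064/390625


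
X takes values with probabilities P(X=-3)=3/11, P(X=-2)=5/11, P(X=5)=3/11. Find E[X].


E[X] = sum(x * P(x))
= -3*3/11 - 2*5/11 + 5*3/11
= -4/11

-4/11


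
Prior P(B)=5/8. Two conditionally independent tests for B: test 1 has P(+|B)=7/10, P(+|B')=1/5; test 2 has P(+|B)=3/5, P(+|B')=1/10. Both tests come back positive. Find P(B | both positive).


After test 1: P(+) = 7/10*5/8 + 1/5*3/8 = 41/80
P(B|+) = (7/16)/(41/80) = 35/41
After test 2 (use post1 as new prior): P(+) = 3/5*35/41 + 1/10*6/41 = 108/205
P(B|+,+) = (21/41)/(108/205) = 35/36

35/36


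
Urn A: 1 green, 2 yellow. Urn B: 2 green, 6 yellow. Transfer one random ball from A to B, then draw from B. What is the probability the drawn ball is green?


P(transfer green) = 1/3; P(transfer yellow) = 2/3
If green transferred: Urn II has 3 green of 9, so P(green|green moved) = 1/3
If yellow transferred: Urn II has 2 green of 9, so P(green|yellow moved) = 2/9
By total probability: P(green) = 1/3*1/3 + 2/3*2/9 = 7/27

7/27


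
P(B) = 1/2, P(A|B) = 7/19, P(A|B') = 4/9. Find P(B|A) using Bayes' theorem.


P(A) = P(A|B)P(B) + P(A|B')P(B') = 7/19*1/2 + 4/9*1/2 = 139/342
P(B|A) = P(A|B)P(B)/P(A) = (7/38)/(139/342) = 63/139

63/139


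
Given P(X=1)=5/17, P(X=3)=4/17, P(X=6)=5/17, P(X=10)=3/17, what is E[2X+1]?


E[2X+1] = sum(g(x)*P(x))
= 3*5/17 + 7*4/17 + 13*5/17 + 21*3/17
= 171/17

171/17


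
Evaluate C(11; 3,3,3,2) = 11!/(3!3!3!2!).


11! = 39916800
Denominator: 3!=6 * 3!=6 * 3!=6 * 2!=2
Coefficient = 39916800 / 432 = 92400

92400


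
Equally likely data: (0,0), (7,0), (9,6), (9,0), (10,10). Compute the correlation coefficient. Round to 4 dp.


Cov(X,Y) = 8.4000, Var(X) = 13.2000, Var(Y) = 16.9600
rho = Cov/(sqrt(VarX)*sqrt(VarY)) = 0.5614

0.5614


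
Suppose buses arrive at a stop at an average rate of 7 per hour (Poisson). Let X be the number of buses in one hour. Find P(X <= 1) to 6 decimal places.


P(X<=1) = e^(-7)*7^0/0! + e^(-7)*7^1/1!
≈ 0.0009118820 + 0.0063831738
= 0.0072950558
≈ 0.007295

0.007295


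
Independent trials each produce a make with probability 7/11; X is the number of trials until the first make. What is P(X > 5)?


P(X > 5) = P(first 5 trials all fail) = (1-p)^5 = (4/11)^5 = 1024/161051

1024/161051


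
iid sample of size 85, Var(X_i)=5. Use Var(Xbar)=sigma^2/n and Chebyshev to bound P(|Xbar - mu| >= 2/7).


Var(Xbar) = Var(X)/n = 5/85
Chebyshev: P(|Xbar-mu| >= 2/7) <= Var(Xbar)/(2/7)^2 = (1/17)/(4/49) = 49/68

49/68


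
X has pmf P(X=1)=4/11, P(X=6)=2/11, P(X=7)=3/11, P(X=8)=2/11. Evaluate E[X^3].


E[X^3] = sum(x^3 * P(x))
= 1*4/11 + 216*2/11 + 343*3/11 + 512*2/11
= 2489/11

2489/11


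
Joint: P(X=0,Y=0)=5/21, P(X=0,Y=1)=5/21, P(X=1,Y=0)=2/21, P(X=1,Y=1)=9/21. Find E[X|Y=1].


P(Y=1) = 14/21
E[X|Y=1] = (0*5 + 1*9)/14 = 9/14

9/14


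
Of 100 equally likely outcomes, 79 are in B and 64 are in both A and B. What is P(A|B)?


P(A|B) = P(A∩B)/P(B) = (64/100)/(79/100) = 64/79

64/79


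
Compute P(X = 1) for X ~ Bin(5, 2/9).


P(X=1) = C(5,1) * p^1 * (1-p)^4
= 5 * 2/9 * 2401/6561
= 24010/59049

24010/59049


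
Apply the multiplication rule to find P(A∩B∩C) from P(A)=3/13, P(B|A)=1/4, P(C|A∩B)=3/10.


P(A∩B∩C) = P(A) * P(B|A) * P(C|A∩B)
= 3/13 * 1/4 * 3/10
= 3/52 * 3/10 = 9/520

9/520


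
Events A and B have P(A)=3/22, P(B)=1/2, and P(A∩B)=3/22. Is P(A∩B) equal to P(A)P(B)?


P(A)*P(B) = 3/22*1/2 = 3/44
P(A∩B) = 3/22 != 3/44, so not independent

No, A and B are not independent


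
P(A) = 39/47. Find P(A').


P(A') = 1 - P(A) = 1 - 39/47 = 8/47

8/47


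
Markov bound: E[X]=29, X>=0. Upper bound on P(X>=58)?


Markov: P(X >= a) <= E[X]/a
P(X >= 58) <= 29/58 = 1/2

1/2


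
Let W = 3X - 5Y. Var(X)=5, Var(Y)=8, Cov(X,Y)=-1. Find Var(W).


Var(3X - 5Y) = 3^2*Var(X) + (-5)^2*Var(Y) + 2*3*(-5)*Cov(X,Y)
= 9*5 + 25*8 - 30*(-1)
= 45 + 200 + 30 = 275

275


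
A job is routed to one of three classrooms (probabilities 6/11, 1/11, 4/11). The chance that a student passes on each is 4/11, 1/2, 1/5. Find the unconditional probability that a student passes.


P(A) = P(A|B1)P(B1) + P(A|B2)P(B2) + P(A|B3)P(B3)
= 4/11*6/11 + 1/2*1/11 + 1/5*4/11
= 24/121 + 1/22 + 4/55 = 383/1210

383/1210


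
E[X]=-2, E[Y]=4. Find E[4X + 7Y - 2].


E[4X + 7Y - 2] = 4*E[X] + 7*E[Y] - 2
= (4)*(-2) + (7)*(4) + (-2)
= -8 + 28 - 2 = 18

18


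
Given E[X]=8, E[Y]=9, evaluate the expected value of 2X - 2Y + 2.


E[2X - 2Y + 2] = 2*E[X] - 2*E[Y] + 2
= (2)*(8) + (-2)*(9) + (2)
= 16 - 18 + 2 = 0

0


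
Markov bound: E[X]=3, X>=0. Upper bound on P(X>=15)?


Markov: P(X >= a) <= E[X]/a
P(X >= 15) <= 3/15 = 1/5

1/5


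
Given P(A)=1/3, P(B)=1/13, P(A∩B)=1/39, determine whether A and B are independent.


P(A)*P(B) = 1/3*1/13 = 1/39
P(A∩B) = 1/39, which equals P(A)P(B), so independent

Yes, A and B are independent


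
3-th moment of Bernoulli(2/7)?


For Bernoulli: X in {0,1}
E[X^3] = 0^3*(1-2/7) + 1^3*2/7 = 2/7

2/7


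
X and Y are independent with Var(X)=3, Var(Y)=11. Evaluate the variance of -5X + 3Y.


Independence => Cov(X,Y)=0
Var(-5X + 3Y) = (-5)^2*Var(X) + 3^2*Var(Y)
= 25*3 + 9*11 = 174

174


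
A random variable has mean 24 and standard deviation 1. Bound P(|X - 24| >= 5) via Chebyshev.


k = 5/1 = 5
Chebyshev: P(|X-mu| >= k*sigma) <= 1/k^2 = 1/5^2 = 1/25

1/25


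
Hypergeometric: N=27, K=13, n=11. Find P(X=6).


P(X=6) = C(13,6)*C(14,5) / C(27,11)
= 1716*2002 / 13037895
= 3435432/13037895 = 88088/334305

88088/334305


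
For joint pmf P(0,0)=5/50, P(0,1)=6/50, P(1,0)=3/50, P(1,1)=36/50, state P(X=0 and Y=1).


Read from table: P(X=0, Y=1) = 6/50 = 3/25

3/25


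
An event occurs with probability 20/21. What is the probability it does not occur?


P(A') = 1 - P(A) = 1 - 20/21 = 1/21

1/21


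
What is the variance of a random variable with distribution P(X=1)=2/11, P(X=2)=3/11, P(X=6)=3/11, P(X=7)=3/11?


E[X] = 47/11, E[X^2] = 269/11
Var(X) = E[X^2] - (E[X])^2 = 269/11 - (47/11)^2 = 750/121

750/121


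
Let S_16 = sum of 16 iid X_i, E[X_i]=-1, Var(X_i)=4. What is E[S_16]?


E[S_n] = n*E[X_1] = 16*-1 = -16

-16


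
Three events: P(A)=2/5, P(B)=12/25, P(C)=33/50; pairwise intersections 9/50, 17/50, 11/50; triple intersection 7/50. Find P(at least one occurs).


P(A∪B∪C) = P(A)+P(B)+P(C) - P(AB)-P(AC)-P(BC) + P(ABC)
= 2/5+12/25+33/50 - 9/50-17/50-11/50 + 7/50
= 47/50

47/50


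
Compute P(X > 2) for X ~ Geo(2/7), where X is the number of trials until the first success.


P(X > 2) = P(first 2 trials all fail) = (1-p)^2 = (5/7)^2 = 25/49

25/49


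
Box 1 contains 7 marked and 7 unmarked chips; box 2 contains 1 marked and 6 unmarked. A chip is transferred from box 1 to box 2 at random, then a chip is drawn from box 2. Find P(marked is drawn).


P(transfer marked) = 7/14 = 1/2; P(transfer unmarked) = 1/2
If marked transferred: Urn II has 2 marked of 8, so P(marked|marked moved) = 1/4
If unmarked transferred: Urn II has 1 marked of 8, so P(marked|unmarked moved) = 1/8
By total probability: P(marked) = 1/2*1/4 + 1/2*1/8 = 3/16

3/16


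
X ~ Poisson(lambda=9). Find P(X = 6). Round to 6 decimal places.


P(X=6) = e^(-9) * 9^6 / 6!
≈ 0.0001234098041 * 531441 / 720
≈ 0.091090

0.091090


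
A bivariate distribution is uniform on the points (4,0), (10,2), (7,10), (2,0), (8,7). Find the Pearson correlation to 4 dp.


Cov(X,Y) = 5.6400, Var(X) = 8.1600, Var(Y) = 16.1600
rho = Cov/(sqrt(VarX)*sqrt(VarY)) = 0.4911

0.4911


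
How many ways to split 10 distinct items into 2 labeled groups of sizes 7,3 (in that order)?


10! = 3628800
Denominator: 7!=5040 * 3!=6
Coefficient = 3628800 / 30240 = 120

120


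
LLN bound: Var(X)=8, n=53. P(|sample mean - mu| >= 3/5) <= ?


Var(Xbar) = Var(X)/n = 8/53
Chebyshev: P(|Xbar-mu| >= 3/5) <= Var(Xbar)/(3/5)^2 = (8/53)/(9/25) = 200/477

200/477


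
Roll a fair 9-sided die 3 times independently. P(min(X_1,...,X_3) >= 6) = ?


P(min >= 6) = P(all X_i >= 6) = (P(X_1 >= 6))^3
= (4/9)^3 = 64/729

64/729


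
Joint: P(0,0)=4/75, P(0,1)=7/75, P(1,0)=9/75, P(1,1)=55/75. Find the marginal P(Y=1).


P(Y=1) = P(0,1)+P(1,1) = 7/75 + 55/75 = 62/75

62/75


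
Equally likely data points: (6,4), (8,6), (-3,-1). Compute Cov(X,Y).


E[X]=11/3, E[Y]=3, E[XY]=25
Cov(X,Y) = E[XY] - E[X]E[Y] = 25 - 11/3*3 = 14

14


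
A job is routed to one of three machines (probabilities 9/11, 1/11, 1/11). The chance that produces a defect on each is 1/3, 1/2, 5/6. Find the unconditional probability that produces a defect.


P(A) = P(A|B1)P(B1) + P(A|B2)P(B2) + P(A|B3)P(B3)
= 1/3*9/11 + 1/2*1/11 + 5/6*1/11
= 3/11 + 1/22 + 5/66 = 13/33

13/33


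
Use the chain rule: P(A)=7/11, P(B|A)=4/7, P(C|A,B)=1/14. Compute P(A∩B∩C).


P(A∩B∩C) = P(A) * P(B|A) * P(C|A∩B)
= 7/11 * 4/7 * 1/14
= 4/11 * 1/14 = 2/77

2/77


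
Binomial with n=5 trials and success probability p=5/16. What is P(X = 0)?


P(X=0) = C(5,0) * p^0 * (1-p)^5
= 1 * 1 * 161051/1048576
= 161051/1048576

161051/1048576


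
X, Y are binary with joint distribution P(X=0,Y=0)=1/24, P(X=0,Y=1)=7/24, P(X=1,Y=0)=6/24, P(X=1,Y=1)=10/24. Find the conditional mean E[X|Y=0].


P(Y=0) = 7/24
E[X|Y=0] = (0*1 + 1*6)/7 = 6/7

6/7


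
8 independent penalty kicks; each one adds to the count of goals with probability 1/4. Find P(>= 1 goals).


P(at least one) = 1 - P(none)
P(none) = (1 - 1/4)^8 = (3/4)^8 = 6561/65536
P(at least one) = 1 - 6561/65536 = 58975/65536

58975/65536


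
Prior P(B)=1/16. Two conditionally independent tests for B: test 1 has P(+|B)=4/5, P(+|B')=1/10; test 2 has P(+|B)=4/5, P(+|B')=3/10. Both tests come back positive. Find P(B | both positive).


After test 1: P(+) = 4/5*1/16 + 1/10*15/16 = 23/160
P(B|+) = (1/20)/(23/160) = 8/23
After test 2 (use post1 as new prior): P(+) = 4/5*8/23 + 3/10*15/23 = 109/230
P(B|+,+) = (32/115)/(109/230) = 64/109

64/109


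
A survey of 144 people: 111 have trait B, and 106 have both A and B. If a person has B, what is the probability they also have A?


P(A|B) = P(A∩B)/P(B) = (106/144)/(111/144) = 106/111

106/111


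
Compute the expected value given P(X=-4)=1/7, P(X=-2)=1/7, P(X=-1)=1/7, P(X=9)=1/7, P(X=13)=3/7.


E[X] = sum(x * P(x))
= -4*1/7 - 2*1/7 - 1*1/7 + 9*1/7 + 13*3/7
= 41/7

41/7


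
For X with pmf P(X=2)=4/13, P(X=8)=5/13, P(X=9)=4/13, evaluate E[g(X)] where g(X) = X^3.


E[X^3] = sum(g(x)*P(x))
= 8*4/13 + 512*5/13 + 729*4/13
= 5508/13

5508/13


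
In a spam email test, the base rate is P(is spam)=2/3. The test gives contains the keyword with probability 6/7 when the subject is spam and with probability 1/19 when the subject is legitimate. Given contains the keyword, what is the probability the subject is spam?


P(A) = P(A|B)P(B) + P(A|B')P(B') = 6/7*2/3 + 1/19*1/3 = 235/399
P(B|A) = P(A|B)P(B)/P(A) = (4/7)/(235/399) = 228/235

228/235


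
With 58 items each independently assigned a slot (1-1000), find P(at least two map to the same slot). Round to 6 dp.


P(all different) = prod((1000-i)/1000 for i=0..57) = 0.185328
P(at least one match) = 1 - 0.185328 = 0.814672

0.814672


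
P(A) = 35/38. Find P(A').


P(A') = 1 - P(A) = 1 - 35/38 = 3/38

3/38


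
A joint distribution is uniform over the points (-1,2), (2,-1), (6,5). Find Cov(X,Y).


E[X]=7/3, E[Y]=2, E[XY]=26/3
Cov(X,Y) = E[XY] - E[X]E[Y] = 26/3 - 7/3*2 = 4

4


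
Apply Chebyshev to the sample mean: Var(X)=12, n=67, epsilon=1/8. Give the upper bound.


Var(Xbar) = Var(X)/n = 12/67
Chebyshev: P(|Xbar-mu| >= 1/8) <= Var(Xbar)/(1/8)^2 = (12/67)/(1/64) = 768/67
Bound exceeds 1, so trivial bound: 1

1


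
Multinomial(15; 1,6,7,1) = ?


15! = 1307674368000
Denominator: 1!=1 * 6!=720 * 7!=5040 * 1!=1
Coefficient = 1307674368000 / 3628800 = 360360

360360


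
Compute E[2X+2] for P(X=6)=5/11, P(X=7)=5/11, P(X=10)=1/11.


E[2X+2] = sum(g(x)*P(x))
= 14*5/11 + 16*5/11 + 22*1/11
= 172/11

172/11


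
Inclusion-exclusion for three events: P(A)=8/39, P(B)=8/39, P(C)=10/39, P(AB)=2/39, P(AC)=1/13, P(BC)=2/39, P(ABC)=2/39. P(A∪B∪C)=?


P(A∪B∪C) = P(A)+P(B)+P(C) - P(AB)-P(AC)-P(BC) + P(ABC)
= 8/39+8/39+10/39 - 2/39-1/13-2/39 + 2/39
= 7/13

7/13


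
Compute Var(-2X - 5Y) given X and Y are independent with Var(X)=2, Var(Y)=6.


Independence => Cov(X,Y)=0
Var(-2X - 5Y) = (-2)^2*Var(X) + (-5)^2*Var(Y)
= 4*2 + 25*6 = 158

158


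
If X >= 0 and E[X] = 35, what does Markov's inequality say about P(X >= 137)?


Markov: P(X >= a) <= E[X]/a
P(X >= 137) <= 35/137

35/137


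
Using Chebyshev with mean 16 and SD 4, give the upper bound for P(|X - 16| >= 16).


k = 16/4 = 4
Chebyshev: P(|X-mu| >= k*sigma) <= 1/k^2 = 1/4^2 = 1/16

1/16


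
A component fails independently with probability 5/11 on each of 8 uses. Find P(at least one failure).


P(at least one) = 1 - P(none)
P(none) = (1 - 5/11)^8 = (6/11)^8 = 1679616/214358881
P(at least one) = 1 - 1679616/214358881 = 212679265/214358881

212679265/214358881


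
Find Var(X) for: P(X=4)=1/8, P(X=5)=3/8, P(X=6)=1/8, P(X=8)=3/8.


E[X] = 49/8, E[X^2] = 319/8
Var(X) = E[X^2] - (E[X])^2 = 319/8 - (49/8)^2 = 151/64

151/64


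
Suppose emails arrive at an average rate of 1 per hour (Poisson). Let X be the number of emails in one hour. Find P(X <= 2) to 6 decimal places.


P(X<=2) = e^(-1)*1^0/0! + e^(-1)*1^1/1! + e^(-1)*1^2/2!
≈ 0.3678794412 + 0.3678794412 + 0.1839397206
= 0.9196986030
≈ 0.919699

0.919699


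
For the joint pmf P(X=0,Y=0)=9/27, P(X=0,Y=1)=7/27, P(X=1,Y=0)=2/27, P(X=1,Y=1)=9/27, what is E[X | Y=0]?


P(Y=0) = 11/27
E[X|Y=0] = (0*9 + 1*2)/11 = 2/11

2/11


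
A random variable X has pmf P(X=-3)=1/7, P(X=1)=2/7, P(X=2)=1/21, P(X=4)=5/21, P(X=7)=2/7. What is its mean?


E[X] = sum(x * P(x))
= -3*1/7 + 1*2/7 + 2*1/21 + 4*5/21 + 7*2/7
= 61/21

61/21


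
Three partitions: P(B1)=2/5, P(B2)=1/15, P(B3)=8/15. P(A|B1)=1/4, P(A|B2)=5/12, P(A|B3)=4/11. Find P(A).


P(A) = P(A|B1)P(B1) + P(A|B2)P(B2) + P(A|B3)P(B3)
= 1/4*2/5 + 5/12*1/15 + 4/11*8/15
= 1/10 + 1/36 + 32/165 = 637/1980

637/1980


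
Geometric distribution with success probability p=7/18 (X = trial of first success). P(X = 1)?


P(X=1) = (1-p)^0 * p = (11/18)^0 * 7/18
= 1 * 7/18 = 7/18

7/18


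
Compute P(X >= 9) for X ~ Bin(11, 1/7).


P(X>=9) = P(X=9) + P(X=10) + P(X=11)
= 1980/1977326743 + 66/1977326743 + 1/1977326743
= 2047/1977326743

2047/1977326743


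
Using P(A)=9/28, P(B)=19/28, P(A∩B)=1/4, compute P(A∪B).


P(A∪B) = P(A) + P(B) - P(A∩B)
= 9/28 + 19/28 - 1/4 = 3/4

3/4


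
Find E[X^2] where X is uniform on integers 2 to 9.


E[X^2] = (1/8) * sum(x^2 for x=2..9)
= 284/8 = 71/2

71/2


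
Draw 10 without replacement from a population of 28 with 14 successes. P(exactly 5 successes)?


P(X=5) = C(14,5)*C(14,5) / C(28,10)
= 2002*2002 / 13123110
= 4008004/13123110 = 2002/6555

2002/6555


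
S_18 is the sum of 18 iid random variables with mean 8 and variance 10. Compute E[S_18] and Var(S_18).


E[S_n] = n*mu = 18*8 = 144
Var(S_n) = n*sigma^2 = 18*10 = 180

E[S_18]=144, Var(S_18)=180


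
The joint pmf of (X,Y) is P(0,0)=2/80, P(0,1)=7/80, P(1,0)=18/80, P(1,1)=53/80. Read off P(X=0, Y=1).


Read from table: P(X=0, Y=1) = 7/80

7/80


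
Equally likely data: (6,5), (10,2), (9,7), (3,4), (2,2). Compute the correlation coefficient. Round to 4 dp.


Cov(X,Y) = 1.8000, Var(X) = 10.0000, Var(Y) = 3.6000
rho = Cov/(sqrt(VarX)*sqrt(VarY)) = 0.3000

0.3000


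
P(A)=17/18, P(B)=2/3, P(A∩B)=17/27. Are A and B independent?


P(A)*P(B) = 17/18*2/3 = 17/27
P(A∩B) = 17/27, which equals P(A)P(B), so independent

Yes, A and B are independent


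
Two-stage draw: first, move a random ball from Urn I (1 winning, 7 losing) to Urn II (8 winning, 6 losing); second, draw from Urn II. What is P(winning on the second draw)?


P(transfer winning) = 1/8; P(transfer losing) = 7/8
If winning transferred: Urn II has 9 winning of 15, so P(winning|winning moved) = 3/5
If losing transferred: Urn II has 8 winning of 15, so P(winning|losing moved) = 8/15
By total probability: P(winning) = 1/8*3/5 + 7/8*8/15 = 13/24

13/24


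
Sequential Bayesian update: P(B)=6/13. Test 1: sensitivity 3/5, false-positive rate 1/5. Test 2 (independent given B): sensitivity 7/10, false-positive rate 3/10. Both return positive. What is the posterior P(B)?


After test 1: P(+) = 3/5*6/13 + 1/5*7/13 = 5/13
P(B|+) = (18/65)/(5/13) = 18/25
After test 2 (use post1 as new prior): P(+) = 7/10*18/25 + 3/10*7/25 = 147/250
P(B|+,+) = (63/125)/(147/250) = 6/7

6/7


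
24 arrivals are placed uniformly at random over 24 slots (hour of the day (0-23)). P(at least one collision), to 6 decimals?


P(all different) = prod((24-i)/24 for i=0..23) = 0.000000
P(at least one match) = 1 - 0.000000 = 1.000000

1.000000


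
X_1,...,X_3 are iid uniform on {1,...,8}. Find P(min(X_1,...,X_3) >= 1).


P(min >= 1) = P(all X_i >= 1) = (P(X_1 >= 1))^3
= (8/8)^3 = 1^3 = 1

1


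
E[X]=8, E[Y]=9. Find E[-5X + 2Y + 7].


E[-5X + 2Y + 7] = -5*E[X] + 2*E[Y] + 7
= (-5)*(8) + (2)*(9) + (7)
= -40 + 18 + 7 = -15

-15


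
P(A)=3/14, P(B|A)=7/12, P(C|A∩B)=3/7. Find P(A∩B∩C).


P(A∩B∩C) = P(A) * P(B|A) * P(C|A∩B)
= 3/14 * 7/12 * 3/7
= 1/8 * 3/7 = 3/56

3/56


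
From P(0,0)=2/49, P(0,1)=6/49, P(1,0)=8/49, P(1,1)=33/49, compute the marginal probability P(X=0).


P(X=0) = P(0,0)+P(0,1) = 2/49 + 6/49 = 8/49

8/49


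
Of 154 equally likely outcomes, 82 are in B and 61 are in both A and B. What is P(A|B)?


P(A|B) = P(A∩B)/P(B) = (61/154)/(82/154) = 61/82

61/82


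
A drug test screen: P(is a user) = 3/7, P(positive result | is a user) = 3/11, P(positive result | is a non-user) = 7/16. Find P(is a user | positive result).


P(A) = P(A|B)P(B) + P(A|B')P(B') = 3/11*3/7 + 7/16*4/7 = 113/308
P(B|A) = P(A|B)P(B)/P(A) = (9/77)/(113/308) = 36/113

36/113


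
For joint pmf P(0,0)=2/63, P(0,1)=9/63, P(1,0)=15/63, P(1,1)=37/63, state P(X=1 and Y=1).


Read from table: P(X=1, Y=1) = 37/63

37/63


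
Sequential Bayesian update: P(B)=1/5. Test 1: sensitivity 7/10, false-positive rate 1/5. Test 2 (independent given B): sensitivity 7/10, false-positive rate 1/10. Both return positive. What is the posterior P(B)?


After test 1: P(+) = 7/10*1/5 + 1/5*4/5 = 3/10
P(B|+) = (7/50)/(3/10) = 7/15
After test 2 (use post1 as new prior): P(+) = 7/10*7/15 + 1/10*8/15 = 19/50
P(B|+,+) = (49/150)/(19/50) = 49/57

49/57


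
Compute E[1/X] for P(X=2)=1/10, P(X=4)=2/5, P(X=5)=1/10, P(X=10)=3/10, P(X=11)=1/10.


E[1/X] = sum(g(x)*P(x))
= 1/2*1/10 + 1/4*2/5 + 1/5*1/10 + 1/10*3/10 + 1/11*1/10
= 23/110

23/110


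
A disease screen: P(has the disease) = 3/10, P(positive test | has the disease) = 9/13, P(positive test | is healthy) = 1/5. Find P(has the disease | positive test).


P(A) = P(A|B)P(B) + P(A|B')P(B') = 9/13*3/10 + 1/5*7/10 = 113/325
P(B|A) = P(A|B)P(B)/P(A) = (27/130)/(113/325) = 135/226

135/226


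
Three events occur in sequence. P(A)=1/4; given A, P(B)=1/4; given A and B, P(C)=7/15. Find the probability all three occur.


P(A∩B∩C) = P(A) * P(B|A) * P(C|A∩B)
= 1/4 * 1/4 * 7/15
= 1/16 * 7/15 = 7/240

7/240


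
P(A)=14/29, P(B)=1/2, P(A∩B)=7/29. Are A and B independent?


P(A)*P(B) = 14/29*1/2 = 7/29
P(A∩B) = 7/29, which equals P(A)P(B), so independent

Yes, A and B are independent


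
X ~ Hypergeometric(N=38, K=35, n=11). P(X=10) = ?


P(X=10) = C(35,10)*C(3,1) / C(38,11)
= 183579396*3 / 1203322288
= 550738188/1203322288 = 1287/2812

1287/2812


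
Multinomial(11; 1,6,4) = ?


11! = 39916800
Denominator: 1!=1 * 6!=720 * 4!=24
Coefficient = 39916800 / 17280 = 2310

2310


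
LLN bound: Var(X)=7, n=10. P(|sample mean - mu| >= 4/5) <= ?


Var(Xbar) = Var(X)/n = 7/10
Chebyshev: P(|Xbar-mu| >= 4/5) <= Var(Xbar)/(4/5)^2 = (7/10)/(16/25) = 35/32
Bound exceeds 1, so trivial bound: 1

1


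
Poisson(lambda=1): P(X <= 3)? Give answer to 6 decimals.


P(X<=3) = e^(-1)*1^0/0! + e^(-1)*1^1/1! + e^(-1)*1^2/2! + e^(-1)*1^3/3!
≈ 0.3678794412 + 0.3678794412 + 0.1839397206 + 0.0613132402
= 0.9810118432
≈ 0.981012

0.981012


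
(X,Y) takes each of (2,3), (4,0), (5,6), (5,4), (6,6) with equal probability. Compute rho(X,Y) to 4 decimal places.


Cov(X,Y) = 1.6800, Var(X) = 1.8400, Var(Y) = 4.9600
rho = Cov/(sqrt(VarX)*sqrt(VarY)) = 0.5561

0.5561


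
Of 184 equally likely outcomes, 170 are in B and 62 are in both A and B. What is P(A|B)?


P(A|B) = P(A∩B)/P(B) = (62/184)/(170/184) = 62/170 = 31/85

31/85


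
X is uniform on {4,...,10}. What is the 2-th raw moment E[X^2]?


E[X^2] = (1/7) * sum(x^2 for x=4..10)
= 371/7 = 53

53


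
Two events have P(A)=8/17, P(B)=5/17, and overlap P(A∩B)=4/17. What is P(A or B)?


P(A∪B) = P(A) + P(B) - P(A∩B)
= 8/17 + 5/17 - 4/17 = 9/17

9/17


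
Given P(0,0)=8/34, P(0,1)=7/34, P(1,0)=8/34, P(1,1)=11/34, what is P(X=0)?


P(X=0) = P(0,0)+P(0,1) = 8/34 + 7/34 = 15/34

15/34


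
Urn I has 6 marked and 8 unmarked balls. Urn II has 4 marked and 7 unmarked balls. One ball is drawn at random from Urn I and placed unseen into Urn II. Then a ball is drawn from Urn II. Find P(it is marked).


P(transfer marked) = 6/14 = 3/7; P(transfer unmarked) = 4/7
If marked transferred: Urn II has 5 marked of 12, so P(marked|marked moved) = 5/12
If unmarked transferred: Urn II has 4 marked of 12, so P(marked|unmarked moved) = 1/3
By total probability: P(marked) = 3/7*5/12 + 4/7*1/3 = 31/84

31/84


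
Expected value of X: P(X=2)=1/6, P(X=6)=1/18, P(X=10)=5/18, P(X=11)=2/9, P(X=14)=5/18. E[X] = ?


E[X] = sum(x * P(x))
= 2*1/6 + 6*1/18 + 10*5/18 + 11*2/9 + 14*5/18
= 88/9

88/9


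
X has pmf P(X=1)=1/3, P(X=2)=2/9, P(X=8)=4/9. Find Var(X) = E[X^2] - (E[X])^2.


E[X] = 13/3, E[X^2] = 89/3
Var(X) = E[X^2] - (E[X])^2 = 89/3 - (13/3)^2 = 98/9

98/9


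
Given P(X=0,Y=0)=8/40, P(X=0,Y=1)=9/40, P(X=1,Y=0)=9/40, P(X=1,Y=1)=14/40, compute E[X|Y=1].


P(Y=1) = 23/40
E[X|Y=1] = (0*9 + 1*14)/23 = 14/23

14/23


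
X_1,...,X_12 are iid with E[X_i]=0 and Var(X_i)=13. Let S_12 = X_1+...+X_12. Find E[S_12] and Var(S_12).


E[S_n] = n*mu = 12*0 = 0
Var(S_n) = n*sigma^2 = 12*13 = 156

E[S_12]=0, Var(S_12)=156


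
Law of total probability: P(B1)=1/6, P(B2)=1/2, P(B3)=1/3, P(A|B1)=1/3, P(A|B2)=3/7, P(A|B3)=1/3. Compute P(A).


P(A) = P(A|B1)P(B1) + P(A|B2)P(B2) + P(A|B3)P(B3)
= 1/3*1/6 + 3/7*1/2 + 1/3*1/3
= 1/18 + 3/14 + 1/9 = 8/21

8/21


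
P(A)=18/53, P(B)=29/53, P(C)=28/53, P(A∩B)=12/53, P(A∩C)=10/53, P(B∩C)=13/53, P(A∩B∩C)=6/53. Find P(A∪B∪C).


P(A∪B∪C) = P(A)+P(B)+P(C) - P(AB)-P(AC)-P(BC) + P(ABC)
= 18/53+29/53+28/53 - 12/53-10/53-13/53 + 6/53
= 46/53

46/53


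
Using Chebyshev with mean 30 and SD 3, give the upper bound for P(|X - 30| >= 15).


k = 15/3 = 5
Chebyshev: P(|X-mu| >= k*sigma) <= 1/k^2 = 1/5^2 = 1/25

1/25


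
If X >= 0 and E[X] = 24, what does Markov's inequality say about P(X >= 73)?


Markov: P(X >= a) <= E[X]/a
P(X >= 73) <= 24/73

24/73


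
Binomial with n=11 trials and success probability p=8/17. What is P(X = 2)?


P(X=2) = C(11,2) * p^2 * (1-p)^9
= 55 * 64/289 * 387420489/118587876497
= 1363720121280/34271896307633

1363720121280/34271896307633


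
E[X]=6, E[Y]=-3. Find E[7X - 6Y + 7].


E[7X - 6Y + 7] = 7*E[X] - 6*E[Y] + 7
= (7)*(6) + (-6)*(-3) + (7)
= 42 + 18 + 7 = 67

67


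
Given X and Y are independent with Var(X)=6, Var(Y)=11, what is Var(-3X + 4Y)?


Independence => Cov(X,Y)=0
Var(-3X + 4Y) = (-3)^2*Var(X) + 4^2*Var(Y)
= 9*6 + 16*11 = 230

230


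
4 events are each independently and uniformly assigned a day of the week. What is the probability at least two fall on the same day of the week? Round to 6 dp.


P(all different) = prod((7-i)/7 for i=0..3) = 0.349854
P(at least one match) = 1 - 0.349854 = 0.650146

0.650146


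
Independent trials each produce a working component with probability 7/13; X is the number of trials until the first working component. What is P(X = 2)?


P(X=2) = (1-p)^1 * p = (6/13)^1 * 7/13
= 6/13 * 7/13 = 42/169

42/169


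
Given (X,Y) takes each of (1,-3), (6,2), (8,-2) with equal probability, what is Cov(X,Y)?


E[X]=5, E[Y]=-1, E[XY]=-7/3
Cov(X,Y) = E[XY] - E[X]E[Y] = -7/3 - 5*-1 = 8/3

8/3


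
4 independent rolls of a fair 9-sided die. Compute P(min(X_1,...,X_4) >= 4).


P(min >= 4) = P(all X_i >= 4) = (P(X_1 >= 4))^4
= (6/9)^4 = (2/3)^4 = 16/81

16/81


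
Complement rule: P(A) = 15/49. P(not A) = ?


P(A') = 1 - P(A) = 1 - 15/49 = 34/49

34/49


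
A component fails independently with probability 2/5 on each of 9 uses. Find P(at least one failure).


P(at least one) = 1 - P(none)
P(none) = (1 - 2/5)^9 = (3/5)^9 = 19683/1953125
P(at least one) = 1 - 19683/1953125 = 1933442/1953125

1933442/1953125


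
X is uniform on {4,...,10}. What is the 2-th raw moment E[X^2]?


E[X^2] = (1/7) * sum(x^2 for x=4..10)
= 371/7 = 53

53


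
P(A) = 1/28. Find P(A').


P(A') = 1 - P(A) = 1 - 1/28 = 27/28

27/28


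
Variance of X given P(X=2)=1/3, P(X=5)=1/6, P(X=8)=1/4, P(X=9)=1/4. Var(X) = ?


E[X] = 23/4, E[X^2] = 167/4
Var(X) = E[X^2] - (E[X])^2 = 167/4 - (23/4)^2 = 139/16

139/16


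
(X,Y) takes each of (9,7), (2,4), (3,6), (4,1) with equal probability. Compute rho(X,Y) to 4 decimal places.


Cov(X,Y) = 3.0000, Var(X) = 7.2500, Var(Y) = 5.2500
rho = Cov/(sqrt(VarX)*sqrt(VarY)) = 0.4863

0.4863


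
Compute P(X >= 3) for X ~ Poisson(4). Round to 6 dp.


P(X>=3) = 1 - P(X<=2) = 1 - (e^(-4)*4^0/0! + e^(-4)*4^1/1! + e^(-4)*4^2/2!)
≈ 1 - (0.0183156389 + 0.0732625556 + 0.1465251111)
= 1 - 0.2381033056 = 0.7618966944
≈ 0.761897

0.761897


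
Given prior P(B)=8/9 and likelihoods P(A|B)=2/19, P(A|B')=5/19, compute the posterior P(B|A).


P(A) = P(A|B)P(B) + P(A|B')P(B') = 2/19*8/9 + 5/19*1/9 = 7/57
P(B|A) = P(A|B)P(B)/P(A) = (16/171)/(7/57) = 16/21

16/21


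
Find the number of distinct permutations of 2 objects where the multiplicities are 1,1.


2! = 2
Denominator: 1!=1 * 1!=1
Coefficient = 2 / 1 = 2

2


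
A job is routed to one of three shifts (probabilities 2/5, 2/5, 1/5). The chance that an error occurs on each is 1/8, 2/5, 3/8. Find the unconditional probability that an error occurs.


P(A) = P(A|B1)P(B1) + P(A|B2)P(B2) + P(A|B3)P(B3)
= 1/8*2/5 + 2/5*2/5 + 3/8*1/5
= 1/20 + 4/25 + 3/40 = 57/200

57/200


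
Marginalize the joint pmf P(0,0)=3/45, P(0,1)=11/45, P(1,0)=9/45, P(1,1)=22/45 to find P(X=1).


P(X=1) = P(1,0)+P(1,1) = 9/45 + 22/45 = 31/45

31/45


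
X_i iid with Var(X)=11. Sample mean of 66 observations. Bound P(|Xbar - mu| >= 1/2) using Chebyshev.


Var(Xbar) = Var(X)/n = 11/66
Chebyshev: P(|Xbar-mu| >= 1/2) <= Var(Xbar)/(1/2)^2 = (1/6)/(1/4) = 2/3

2/3


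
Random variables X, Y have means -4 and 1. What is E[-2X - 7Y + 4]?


E[-2X - 7Y + 4] = -2*E[X] - 7*E[Y] + 4
= (-2)*(-4) + (-7)*(1) + (4)
= 8 - 7 + 4 = 5

5


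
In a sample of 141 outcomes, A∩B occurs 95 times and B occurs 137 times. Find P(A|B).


P(A|B) = P(A∩B)/P(B) = (95/141)/(137/141) = 95/137

95/137


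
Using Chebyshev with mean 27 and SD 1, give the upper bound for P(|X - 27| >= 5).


k = 5/1 = 5
Chebyshev: P(|X-mu| >= k*sigma) <= 1/k^2 = 1/5^2 = 1/25

1/25


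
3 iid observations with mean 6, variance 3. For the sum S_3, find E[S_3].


E[S_n] = n*E[X_1] = 3*6 = 18

18


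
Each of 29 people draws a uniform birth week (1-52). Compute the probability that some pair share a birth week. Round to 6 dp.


P(all different) = prod((52-i)/52 for i=0..28) = 0.000054
P(at least one match) = 1 - 0.000054 = 0.999946

0.999946


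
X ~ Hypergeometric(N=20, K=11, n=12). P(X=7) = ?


P(X=7) = C(11,7)*C(9,5) / C(20,12)
= 330*126 / 125970
= 41580/125970 = 1386/4199

1386/4199


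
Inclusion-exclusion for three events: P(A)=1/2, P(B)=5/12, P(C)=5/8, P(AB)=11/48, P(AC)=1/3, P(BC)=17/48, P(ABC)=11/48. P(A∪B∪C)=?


P(A∪B∪C) = P(A)+P(B)+P(C) - P(AB)-P(AC)-P(BC) + P(ABC)
= 1/2+5/12+5/8 - 11/48-1/3-17/48 + 11/48
= 41/48

41/48


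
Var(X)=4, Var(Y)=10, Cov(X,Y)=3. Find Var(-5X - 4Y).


Var(-5X - 4Y) = (-5)^2*Var(X) + (-4)^2*Var(Y) + 2*(-5)*(-4)*Cov(X,Y)
= 25*4 + 16*10 + 40*3
= 100 + 160 + 120 = 380

380


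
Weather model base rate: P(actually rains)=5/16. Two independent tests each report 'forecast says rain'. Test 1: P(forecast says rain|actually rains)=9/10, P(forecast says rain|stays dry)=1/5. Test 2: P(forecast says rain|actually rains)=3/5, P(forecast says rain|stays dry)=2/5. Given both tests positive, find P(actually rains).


After test 1: P(+) = 9/10*5/16 + 1/5*11/16 = 67/160
P(B|+) = (9/32)/(67/160) = 45/67
After test 2 (use post1 as new prior): P(+) = 3/5*45/67 + 2/5*22/67 = 179/335
P(B|+,+) = (27/67)/(179/335) = 135/179

135/179


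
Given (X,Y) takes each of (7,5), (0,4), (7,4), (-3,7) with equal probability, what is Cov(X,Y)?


E[X]=11/4, E[Y]=5, E[XY]=21/2
Cov(X,Y) = E[XY] - E[X]E[Y] = 21/2 - 11/4*5 = -13/4

-13/4


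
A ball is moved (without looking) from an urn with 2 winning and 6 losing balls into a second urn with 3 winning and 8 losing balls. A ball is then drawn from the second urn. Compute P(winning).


P(transfer winning) = 2/8 = 1/4; P(transfer losing) = 3/4
If winning transferred: Urn II has 4 winning of 12, so P(winning|winning moved) = 1/3
If losing transferred: Urn II has 3 winning of 12, so P(winning|losing moved) = 1/4
By total probability: P(winning) = 1/4*1/3 + 3/4*1/4 = 13/48

13/48


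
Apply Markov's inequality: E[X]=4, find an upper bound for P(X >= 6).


Markov: P(X >= a) <= E[X]/a
P(X >= 6) <= 4/6 = 2/3

2/3


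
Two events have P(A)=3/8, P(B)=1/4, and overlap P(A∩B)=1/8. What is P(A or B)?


P(A∪B) = P(A) + P(B) - P(A∩B)
= 3/8 + 1/4 - 1/8 = 1/2

1/2


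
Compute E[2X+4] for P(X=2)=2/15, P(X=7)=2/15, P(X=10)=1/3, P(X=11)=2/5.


E[2X+4] = sum(g(x)*P(x))
= 8*2/15 + 18*2/15 + 24*1/3 + 26*2/5
= 328/15

328/15


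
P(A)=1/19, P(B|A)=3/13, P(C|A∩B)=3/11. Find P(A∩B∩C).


P(A∩B∩C) = P(A) * P(B|A) * P(C|A∩B)
= 1/19 * 3/13 * 3/11
= 3/247 * 3/11 = 9/2717

9/2717


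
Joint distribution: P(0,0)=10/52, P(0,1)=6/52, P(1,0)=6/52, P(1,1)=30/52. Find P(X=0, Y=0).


Read from table: P(X=0, Y=0) = 10/52 = 5/26

5/26


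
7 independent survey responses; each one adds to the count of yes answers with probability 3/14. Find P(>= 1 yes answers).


P(at least one) = 1 - P(none)
P(none) = (1 - 3/14)^7 = (11/14)^7 = 19487171/105413504
P(at least one) = 1 - 19487171/105413504 = 85926333/105413504

85926333/105413504


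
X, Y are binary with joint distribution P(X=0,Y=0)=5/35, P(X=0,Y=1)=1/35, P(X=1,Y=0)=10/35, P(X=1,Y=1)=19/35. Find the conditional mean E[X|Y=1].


P(Y=1) = 20/35
E[X|Y=1] = (0*1 + 1*19)/20 = 19/20

19/20


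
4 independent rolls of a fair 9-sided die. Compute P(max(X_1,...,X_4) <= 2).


P(max <= 2) = P(all X_i <= 2) = (P(X_1 <= 2))^4
= (2/9)^4 = 16/6561

16/6561


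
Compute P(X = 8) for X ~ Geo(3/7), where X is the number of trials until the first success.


P(X=8) = (1-p)^7 * p = (4/7)^7 * 3/7
= 16384/823543 * 3/7 = 49152/5764801

49152/5764801


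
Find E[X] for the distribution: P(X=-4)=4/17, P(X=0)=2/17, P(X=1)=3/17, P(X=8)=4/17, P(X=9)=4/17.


E[X] = sum(x * P(x))
= -4*4/17 + 0*2/17 + 1*3/17 + 8*4/17 + 9*4/17
= 55/17

55/17


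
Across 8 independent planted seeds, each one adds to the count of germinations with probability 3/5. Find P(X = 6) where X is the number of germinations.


P(X=6) = C(8,6) * p^6 * (1-p)^2
= 28 * 729/15625 * 4/25
= 81648/390625

81648/390625


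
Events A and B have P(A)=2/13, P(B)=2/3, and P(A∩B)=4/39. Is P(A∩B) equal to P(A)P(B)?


P(A)*P(B) = 2/13*2/3 = 4/39
P(A∩B) = 4/39, which equals P(A)P(B), so independent

Yes, A and B are independent


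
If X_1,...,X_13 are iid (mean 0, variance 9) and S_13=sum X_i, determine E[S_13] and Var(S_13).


E[S_n] = n*mu = 13*0 = 0
Var(S_n) = n*sigma^2 = 13*9 = 117

E[S_13]=0, Var(S_13)=117


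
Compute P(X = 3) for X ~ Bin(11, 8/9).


P(X=3) = C(11,3) * p^3 * (1-p)^8
= 165 * 512/729 * 1/43046721
= 28160/10460353203

28160/10460353203


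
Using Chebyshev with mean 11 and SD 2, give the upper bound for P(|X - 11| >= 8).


k = 8/2 = 4
Chebyshev: P(|X-mu| >= k*sigma) <= 1/k^2 = 1/4^2 = 1/16

1/16


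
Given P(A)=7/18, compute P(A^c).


P(A') = 1 - P(A) = 1 - 7/18 = 11/18

11/18


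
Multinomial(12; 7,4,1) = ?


12! = 479001600
Denominator: 7!=5040 * 4!=24 * 1!=1
Coefficient = 479001600 / 120960 = 3960

3960


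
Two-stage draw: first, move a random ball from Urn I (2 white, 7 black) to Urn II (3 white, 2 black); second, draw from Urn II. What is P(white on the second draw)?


P(transfer white) = 2/9; P(transfer black) = 7/9
If white transferred: Urn II has 4 white of 6, so P(white|white moved) = 2/3
If black transferred: Urn II has 3 white of 6, so P(white|black moved) = 1/2
By total probability: P(white) = 2/9*2/3 + 7/9*1/2 = 29/54

29/54


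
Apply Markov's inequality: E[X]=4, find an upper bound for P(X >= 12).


Markov: P(X >= a) <= E[X]/a
P(X >= 12) <= 4/12 = 1/3

1/3


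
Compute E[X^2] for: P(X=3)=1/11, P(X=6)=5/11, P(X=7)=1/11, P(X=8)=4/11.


E[X^2] = sum(x^2 * P(x))
= 9*1/11 + 36*5/11 + 49*1/11 + 64*4/11
= 494/11

494/11


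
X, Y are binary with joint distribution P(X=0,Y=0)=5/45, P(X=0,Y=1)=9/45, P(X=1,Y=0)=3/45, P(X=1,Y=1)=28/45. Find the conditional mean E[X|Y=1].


P(Y=1) = 37/45
E[X|Y=1] = (0*9 + 1*28)/37 = 28/37

28/37


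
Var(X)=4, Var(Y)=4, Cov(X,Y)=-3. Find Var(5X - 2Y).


Var(5X - 2Y) = 5^2*Var(X) + (-2)^2*Var(Y) + 2*5*(-2)*Cov(X,Y)
= 25*4 + 4*4 - 20*(-3)
= 100 + 16 + 60 = 176

176


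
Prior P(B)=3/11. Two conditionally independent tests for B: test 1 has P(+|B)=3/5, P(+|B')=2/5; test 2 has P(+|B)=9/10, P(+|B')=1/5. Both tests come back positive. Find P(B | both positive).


After test 1: P(+) = 3/5*3/11 + 2/5*8/11 = 5/11
P(B|+) = (9/55)/(5/11) = 9/25
After test 2 (use post1 as new prior): P(+) = 9/10*9/25 + 1/5*16/25 = 113/250
P(B|+,+) = (81/250)/(113/250) = 81/113

81/113


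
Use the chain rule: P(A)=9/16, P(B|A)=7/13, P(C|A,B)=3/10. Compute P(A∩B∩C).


P(A∩B∩C) = P(A) * P(B|A) * P(C|A∩B)
= 9/16 * 7/13 * 3/10
= 63/208 * 3/10 = 189/2080

189/2080


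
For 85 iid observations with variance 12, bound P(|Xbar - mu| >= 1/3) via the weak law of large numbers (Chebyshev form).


Var(Xbar) = Var(X)/n = 12/85
Chebyshev: P(|Xbar-mu| >= 1/3) <= Var(Xbar)/(1/3)^2 = (12/85)/(1/9) = 108/85
Bound exceeds 1, so trivial bound: 1

1


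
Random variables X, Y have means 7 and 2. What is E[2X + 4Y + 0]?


E[2X + 4Y + 0] = 2*E[X] + 4*E[Y] + 0
= (2)*(7) + (4)*(2) + (0)
= 14 + 8 + 0 = 22

22


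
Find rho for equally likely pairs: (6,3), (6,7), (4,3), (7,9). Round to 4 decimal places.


Cov(X,Y) = 2.1250, Var(X) = 1.1875, Var(Y) = 6.7500
rho = Cov/(sqrt(VarX)*sqrt(VarY)) = 0.7506

0.7506


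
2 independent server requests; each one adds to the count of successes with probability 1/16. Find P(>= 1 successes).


P(at least one) = 1 - P(none)
P(none) = (1 - 1/16)^2 = (15/16)^2 = 225/256
P(at least one) = 1 - 225/256 = 31/256

31/256


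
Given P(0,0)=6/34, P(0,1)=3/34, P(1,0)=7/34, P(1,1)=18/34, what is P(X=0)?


P(X=0) = P(0,0)+P(0,1) = 6/34 + 3/34 = 9/34

9/34


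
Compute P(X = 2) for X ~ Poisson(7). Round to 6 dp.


P(X=2) = e^(-7) * 7^2 / 2!
≈ 0.0009118819656 * 49 / 2
≈ 0.022341

0.022341


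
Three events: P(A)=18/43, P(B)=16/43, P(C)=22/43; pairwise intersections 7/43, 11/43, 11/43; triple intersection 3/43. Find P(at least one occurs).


P(A∪B∪C) = P(A)+P(B)+P(C) - P(AB)-P(AC)-P(BC) + P(ABC)
= 18/43+16/43+22/43 - 7/43-11/43-11/43 + 3/43
= 30/43

30/43


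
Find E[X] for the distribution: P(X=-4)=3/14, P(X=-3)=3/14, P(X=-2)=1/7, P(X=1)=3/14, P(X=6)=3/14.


E[X] = sum(x * P(x))
= -4*3/14 - 3*3/14 - 2*1/7 + 1*3/14 + 6*3/14
= -2/7

-2/7
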